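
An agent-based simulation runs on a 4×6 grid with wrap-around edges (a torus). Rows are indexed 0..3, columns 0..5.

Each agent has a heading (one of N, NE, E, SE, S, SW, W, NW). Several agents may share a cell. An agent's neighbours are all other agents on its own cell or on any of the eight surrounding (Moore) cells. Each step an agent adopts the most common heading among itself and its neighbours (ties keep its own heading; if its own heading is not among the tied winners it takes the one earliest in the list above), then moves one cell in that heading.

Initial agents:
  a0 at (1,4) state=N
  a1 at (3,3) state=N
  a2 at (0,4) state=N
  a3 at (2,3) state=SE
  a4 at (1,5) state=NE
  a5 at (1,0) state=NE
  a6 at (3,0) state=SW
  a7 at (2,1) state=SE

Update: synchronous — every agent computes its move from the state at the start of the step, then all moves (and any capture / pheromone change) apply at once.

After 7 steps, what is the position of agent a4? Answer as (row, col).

t=1: a0@(0,4):N a1@(2,3):N a2@(3,4):N a3@(1,3):N a4@(0,0):NE a5@(0,1):NE a6@(0,5):SW a7@(3,2):SE
t=2: a0@(3,4):N a1@(1,3):N a2@(2,4):N a3@(0,3):N a4@(3,1):NE a5@(3,2):NE a6@(3,5):N a7@(0,3):SE
t=3: a0@(2,4):N a1@(0,3):N a2@(1,4):N a3@(3,3):N a4@(2,2):NE a5@(2,3):NE a6@(2,5):N a7@(3,3):N
t=4: a0@(1,4):N a1@(3,3):N a2@(0,4):N a3@(2,3):N a4@(1,3):NE a5@(1,3):N a6@(1,5):N a7@(2,3):N
t=5: a0@(0,4):N a1@(2,3):N a2@(3,4):N a3@(1,3):N a4@(0,3):N a5@(0,3):N a6@(0,5):N a7@(1,3):N
t=6: a0@(3,4):N a1@(1,3):N a2@(2,4):N a3@(0,3):N a4@(3,3):N a5@(3,3):N a6@(3,5):N a7@(0,3):N
t=7: a0@(2,4):N a1@(0,3):N a2@(1,4):N a3@(3,3):N a4@(2,3):N a5@(2,3):N a6@(2,5):N a7@(3,3):N

(2, 3)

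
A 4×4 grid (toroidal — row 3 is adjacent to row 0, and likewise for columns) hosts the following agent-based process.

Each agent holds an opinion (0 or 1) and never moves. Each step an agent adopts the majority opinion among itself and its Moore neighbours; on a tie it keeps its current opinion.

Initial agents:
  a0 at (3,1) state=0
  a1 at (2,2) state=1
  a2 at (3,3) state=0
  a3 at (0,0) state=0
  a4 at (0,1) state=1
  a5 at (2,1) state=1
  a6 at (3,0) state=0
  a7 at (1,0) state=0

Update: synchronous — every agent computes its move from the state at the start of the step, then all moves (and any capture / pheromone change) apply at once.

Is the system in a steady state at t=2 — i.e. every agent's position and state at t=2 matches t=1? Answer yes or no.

t=1: a0@(3,1):0 a1@(2,2):1 a2@(3,3):0 a3@(0,0):0 a4@(0,1):0 a5@(2,1):0 a6@(3,0):0 a7@(1,0):0
t=2: a0@(3,1):0 a1@(2,2):0 a2@(3,3):0 a3@(0,0):0 a4@(0,1):0 a5@(2,1):0 a6@(3,0):0 a7@(1,0):0

no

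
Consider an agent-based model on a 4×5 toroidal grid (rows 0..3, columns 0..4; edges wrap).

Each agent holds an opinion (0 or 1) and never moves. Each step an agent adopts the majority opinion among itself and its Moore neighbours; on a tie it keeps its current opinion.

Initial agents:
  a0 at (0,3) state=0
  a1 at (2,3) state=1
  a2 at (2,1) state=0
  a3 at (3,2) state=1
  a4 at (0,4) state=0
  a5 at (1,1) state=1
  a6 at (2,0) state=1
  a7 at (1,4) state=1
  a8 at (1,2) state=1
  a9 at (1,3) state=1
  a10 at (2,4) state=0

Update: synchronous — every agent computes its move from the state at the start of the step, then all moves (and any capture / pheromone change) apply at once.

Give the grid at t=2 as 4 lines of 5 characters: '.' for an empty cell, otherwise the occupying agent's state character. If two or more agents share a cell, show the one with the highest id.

t=1: a0@(0,3):1 a1@(2,3):1 a2@(2,1):1 a3@(3,2):1 a4@(0,4):0 a5@(1,1):1 a6@(2,0):1 a7@(1,4):1 a8@(1,2):1 a9@(1,3):1 a10@(2,4):1
t=2: a0@(0,3):1 a1@(2,3):1 a2@(2,1):1 a3@(3,2):1 a4@(0,4):1 a5@(1,1):1 a6@(2,0):1 a7@(1,4):1 a8@(1,2):1 a9@(1,3):1 a10@(2,4):1

...11
.1111
11.11
..1..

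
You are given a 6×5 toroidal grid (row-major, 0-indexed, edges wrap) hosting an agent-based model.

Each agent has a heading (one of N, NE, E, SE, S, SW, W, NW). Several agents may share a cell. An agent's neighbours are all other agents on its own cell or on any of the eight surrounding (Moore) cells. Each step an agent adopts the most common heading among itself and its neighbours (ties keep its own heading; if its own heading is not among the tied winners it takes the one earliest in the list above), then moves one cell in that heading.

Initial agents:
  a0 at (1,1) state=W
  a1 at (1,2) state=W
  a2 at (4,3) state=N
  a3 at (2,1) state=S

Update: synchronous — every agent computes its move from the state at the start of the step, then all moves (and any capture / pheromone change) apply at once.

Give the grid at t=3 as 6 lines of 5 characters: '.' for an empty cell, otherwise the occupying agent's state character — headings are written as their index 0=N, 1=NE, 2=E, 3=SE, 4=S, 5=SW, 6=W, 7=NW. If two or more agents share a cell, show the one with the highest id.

t=1: a0@(1,0):W a1@(1,1):W a2@(3,3):N a3@(2,0):W
t=2: a0@(1,4):W a1@(1,0):W a2@(2,3):N a3@(2,4):W
t=3: a0@(1,3):W a1@(1,4):W a2@(2,2):W a3@(2,3):W

.....
...66
..66.
.....
.....
.....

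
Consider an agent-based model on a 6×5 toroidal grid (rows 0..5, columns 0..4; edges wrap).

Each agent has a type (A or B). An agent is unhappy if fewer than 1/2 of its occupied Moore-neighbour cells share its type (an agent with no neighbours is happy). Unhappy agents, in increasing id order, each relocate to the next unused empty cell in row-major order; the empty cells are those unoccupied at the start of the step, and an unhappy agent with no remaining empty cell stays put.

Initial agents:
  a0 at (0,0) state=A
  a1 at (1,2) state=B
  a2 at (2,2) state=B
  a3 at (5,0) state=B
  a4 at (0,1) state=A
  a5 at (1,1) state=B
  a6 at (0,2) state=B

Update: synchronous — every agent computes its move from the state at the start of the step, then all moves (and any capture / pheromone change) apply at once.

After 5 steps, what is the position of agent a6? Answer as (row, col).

(0, 2)

t=1: a0@(0,3):A a1@(1,2):B a2@(2,2):B a3@(0,4):B a4@(1,0):A a5@(1,1):B a6@(0,2):B
t=2: a0@(0,0):A a1@(1,2):B a2@(2,2):B a3@(0,1):B a4@(1,3):A a5@(1,1):B a6@(0,2):B
t=3: a0@(0,3):A a1@(1,2):B a2@(2,2):B a3@(0,1):B a4@(0,4):A a5@(1,1):B a6@(0,2):B
t=4: a0@(0,0):A a1@(1,2):B a2@(2,2):B a3@(0,1):B a4@(0,4):A a5@(1,1):B a6@(0,2):B
t=5: a0@(0,3):A a1@(1,2):B a2@(2,2):B a3@(0,1):B a4@(0,4):A a5@(1,1):B a6@(0,2):B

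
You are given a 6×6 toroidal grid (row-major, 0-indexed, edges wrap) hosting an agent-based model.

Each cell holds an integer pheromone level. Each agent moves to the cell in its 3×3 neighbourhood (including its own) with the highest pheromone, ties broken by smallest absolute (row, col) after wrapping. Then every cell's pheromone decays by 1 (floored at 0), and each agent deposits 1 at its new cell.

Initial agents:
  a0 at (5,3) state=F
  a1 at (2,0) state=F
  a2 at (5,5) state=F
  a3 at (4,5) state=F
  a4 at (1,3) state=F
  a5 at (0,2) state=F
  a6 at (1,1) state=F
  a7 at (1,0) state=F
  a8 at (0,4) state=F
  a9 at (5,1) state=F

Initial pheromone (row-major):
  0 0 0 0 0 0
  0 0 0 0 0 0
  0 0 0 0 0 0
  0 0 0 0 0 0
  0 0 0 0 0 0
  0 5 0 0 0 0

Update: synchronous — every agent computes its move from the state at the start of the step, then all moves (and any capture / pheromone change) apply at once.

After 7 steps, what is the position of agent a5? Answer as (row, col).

t=1: a0@(0,2) a1@(1,0) a2@(0,0) a3@(3,0) a4@(0,2) a5@(5,1) a6@(0,0) a7@(0,0) a8@(0,3) a9@(5,1) | pheromone: 3 0 2 1 0 0 / 1 0 0 0 0 0 / 0 0 0 0 0 0 / 1 0 0 0 0 0 / 0 0 0 0 0 0 / 0 6 0 0 0 0
t=2: a0@(5,1) a1@(0,0) a2@(5,1) a3@(3,0) a4@(5,1) a5@(5,1) a6@(5,1) a7@(5,1) a8@(0,2) a9@(5,1) | pheromone: 3 0 2 0 0 0 / 0 0 0 0 0 0 / 0 0 0 0 0 0 / 1 0 0 0 0 0 / 0 0 0 0 0 0 / 0 12 0 0 0 0
t=3: a0@(5,1) a1@(5,1) a2@(5,1) a3@(3,0) a4@(5,1) a5@(5,1) a6@(5,1) a7@(5,1) a8@(5,1) a9@(5,1) | pheromone: 2 0 1 0 0 0 / 0 0 0 0 0 0 / 0 0 0 0 0 0 / 1 0 0 0 0 0 / 0 0 0 0 0 0 / 0 20 0 0 0 0
t=4: a0@(5,1) a1@(5,1) a2@(5,1) a3@(3,0) a4@(5,1) a5@(5,1) a6@(5,1) a7@(5,1) a8@(5,1) a9@(5,1) | pheromone: 1 0 0 0 0 0 / 0 0 0 0 0 0 / 0 0 0 0 0 0 / 1 0 0 0 0 0 / 0 0 0 0 0 0 / 0 28 0 0 0 0
t=5: a0@(5,1) a1@(5,1) a2@(5,1) a3@(3,0) a4@(5,1) a5@(5,1) a6@(5,1) a7@(5,1) a8@(5,1) a9@(5,1) | pheromone: 0 0 0 0 0 0 / 0 0 0 0 0 0 / 0 0 0 0 0 0 / 1 0 0 0 0 0 / 0 0 0 0 0 0 / 0 36 0 0 0 0
t=6: a0@(5,1) a1@(5,1) a2@(5,1) a3@(3,0) a4@(5,1) a5@(5,1) a6@(5,1) a7@(5,1) a8@(5,1) a9@(5,1) | pheromone: 0 0 0 0 0 0 / 0 0 0 0 0 0 / 0 0 0 0 0 0 / 1 0 0 0 0 0 / 0 0 0 0 0 0 / 0 44 0 0 0 0
t=7: a0@(5,1) a1@(5,1) a2@(5,1) a3@(3,0) a4@(5,1) a5@(5,1) a6@(5,1) a7@(5,1) a8@(5,1) a9@(5,1) | pheromone: 0 0 0 0 0 0 / 0 0 0 0 0 0 / 0 0 0 0 0 0 / 1 0 0 0 0 0 / 0 0 0 0 0 0 / 0 52 0 0 0 0

(5, 1)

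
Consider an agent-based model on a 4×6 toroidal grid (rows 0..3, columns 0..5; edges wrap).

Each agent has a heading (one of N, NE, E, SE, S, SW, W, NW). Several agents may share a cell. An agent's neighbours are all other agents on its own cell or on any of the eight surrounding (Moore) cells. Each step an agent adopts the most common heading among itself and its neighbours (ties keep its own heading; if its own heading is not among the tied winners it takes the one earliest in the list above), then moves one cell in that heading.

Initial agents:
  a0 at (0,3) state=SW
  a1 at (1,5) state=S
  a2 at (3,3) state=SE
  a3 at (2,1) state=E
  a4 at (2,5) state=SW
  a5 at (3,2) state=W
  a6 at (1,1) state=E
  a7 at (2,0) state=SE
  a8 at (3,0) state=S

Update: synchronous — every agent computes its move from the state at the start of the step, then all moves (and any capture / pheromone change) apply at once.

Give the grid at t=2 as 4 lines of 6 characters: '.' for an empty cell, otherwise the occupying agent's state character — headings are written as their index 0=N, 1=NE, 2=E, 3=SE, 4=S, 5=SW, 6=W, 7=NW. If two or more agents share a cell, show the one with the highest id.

t=1: a0@(1,2):SW a1@(2,5):S a2@(0,4):SE a3@(2,2):E a4@(3,5):S a5@(3,1):W a6@(1,2):E a7@(2,1):E a8@(0,0):S
t=2: a0@(1,3):E a1@(3,5):S a2@(1,5):SE a3@(2,3):E a4@(0,5):S a5@(3,2):E a6@(1,3):E a7@(2,2):E a8@(1,0):S

.....4
4..2.3
..22..
..2..4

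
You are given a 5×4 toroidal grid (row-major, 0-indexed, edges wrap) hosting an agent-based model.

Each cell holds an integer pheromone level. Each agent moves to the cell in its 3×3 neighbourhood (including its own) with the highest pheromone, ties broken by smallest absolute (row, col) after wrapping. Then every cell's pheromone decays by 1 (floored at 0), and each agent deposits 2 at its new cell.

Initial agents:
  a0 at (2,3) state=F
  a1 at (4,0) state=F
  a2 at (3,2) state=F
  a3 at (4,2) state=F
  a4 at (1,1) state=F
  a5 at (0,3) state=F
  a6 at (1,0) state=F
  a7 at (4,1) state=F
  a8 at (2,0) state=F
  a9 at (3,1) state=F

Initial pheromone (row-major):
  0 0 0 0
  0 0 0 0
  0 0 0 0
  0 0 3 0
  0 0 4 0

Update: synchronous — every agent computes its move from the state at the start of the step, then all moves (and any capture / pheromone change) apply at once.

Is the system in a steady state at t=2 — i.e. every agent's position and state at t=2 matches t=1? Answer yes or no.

t=1: a0@(3,2) a1@(0,0) a2@(4,2) a3@(4,2) a4@(0,0) a5@(4,2) a6@(0,0) a7@(4,2) a8@(1,0) a9@(4,2) | pheromone: 6 0 0 0 / 2 0 0 0 / 0 0 0 0 / 0 0 4 0 / 0 0 13 0
t=2: a0@(4,2) a1@(0,0) a2@(4,2) a3@(4,2) a4@(0,0) a5@(4,2) a6@(0,0) a7@(4,2) a8@(0,0) a9@(4,2) | pheromone: 13 0 0 0 / 1 0 0 0 / 0 0 0 0 / 0 0 3 0 / 0 0 24 0

no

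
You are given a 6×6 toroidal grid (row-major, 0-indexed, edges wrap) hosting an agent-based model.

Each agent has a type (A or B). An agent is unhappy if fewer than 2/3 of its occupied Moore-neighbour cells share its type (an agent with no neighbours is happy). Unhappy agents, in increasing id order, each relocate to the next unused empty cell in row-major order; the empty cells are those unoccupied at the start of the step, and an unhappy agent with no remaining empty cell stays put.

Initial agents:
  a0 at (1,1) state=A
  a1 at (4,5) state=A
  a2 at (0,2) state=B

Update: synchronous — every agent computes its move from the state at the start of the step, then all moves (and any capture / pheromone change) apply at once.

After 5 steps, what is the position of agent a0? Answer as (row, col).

(0, 0)

t=1: a0@(0,0):A a1@(4,5):A a2@(0,1):B
t=2: a0@(0,2):A a1@(4,5):A a2@(0,3):B
t=3: a0@(0,0):A a1@(4,5):A a2@(0,1):B
t=4: a0@(0,2):A a1@(4,5):A a2@(0,3):B
t=5: a0@(0,0):A a1@(4,5):A a2@(0,1):B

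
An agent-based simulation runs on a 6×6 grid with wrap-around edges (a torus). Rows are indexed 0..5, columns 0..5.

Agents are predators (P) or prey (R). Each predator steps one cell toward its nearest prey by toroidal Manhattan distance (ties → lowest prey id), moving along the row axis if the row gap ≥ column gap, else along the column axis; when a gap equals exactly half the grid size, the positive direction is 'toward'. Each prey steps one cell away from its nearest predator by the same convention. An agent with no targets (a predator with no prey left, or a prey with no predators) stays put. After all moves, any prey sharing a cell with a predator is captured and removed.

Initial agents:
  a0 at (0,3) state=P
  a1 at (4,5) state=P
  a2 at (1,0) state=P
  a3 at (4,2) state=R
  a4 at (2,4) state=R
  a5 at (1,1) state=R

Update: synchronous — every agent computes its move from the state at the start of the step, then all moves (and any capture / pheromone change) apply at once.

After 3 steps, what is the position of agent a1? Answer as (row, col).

(3, 1)

t=1: a0@(5,3):P a1@(4,0):P a2@(1,1):P a3@(3,2):R a4@(3,4):R a5@(1,2):R
t=2: a0@(4,3):P a1@(4,1):P a2@(1,2):P a3@(2,2):R a4@(2,4):R a5@(1,3):R
t=3: a0@(3,3):P a1@(3,1):P a2@(2,2):P a3@(3,2):R a4@(1,4):R a5@(1,4):R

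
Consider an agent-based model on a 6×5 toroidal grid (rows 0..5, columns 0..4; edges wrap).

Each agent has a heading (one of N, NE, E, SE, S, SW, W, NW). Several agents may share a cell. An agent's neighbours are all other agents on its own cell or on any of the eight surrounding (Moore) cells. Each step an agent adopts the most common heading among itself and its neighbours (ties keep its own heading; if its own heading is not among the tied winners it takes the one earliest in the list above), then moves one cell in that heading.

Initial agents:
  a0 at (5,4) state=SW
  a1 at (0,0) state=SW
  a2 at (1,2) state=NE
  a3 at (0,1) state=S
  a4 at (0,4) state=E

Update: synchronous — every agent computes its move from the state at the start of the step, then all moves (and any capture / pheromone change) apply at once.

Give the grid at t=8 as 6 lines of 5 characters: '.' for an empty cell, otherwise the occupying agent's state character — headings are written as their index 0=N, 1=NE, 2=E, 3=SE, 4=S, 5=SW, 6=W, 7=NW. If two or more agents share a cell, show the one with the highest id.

.....
.5...
555..
.....
.....
.....

t=1: a0@(0,3):SW a1@(1,4):SW a2@(0,3):NE a3@(1,1):S a4@(1,3):SW
t=2: a0@(1,2):SW a1@(2,3):SW a2@(1,2):SW a3@(2,1):S a4@(2,2):SW
t=3: a0@(2,1):SW a1@(3,2):SW a2@(2,1):SW a3@(3,0):SW a4@(3,1):SW
t=4: a0@(3,0):SW a1@(4,1):SW a2@(3,0):SW a3@(4,4):SW a4@(4,0):SW
t=5: a0@(4,4):SW a1@(5,0):SW a2@(4,4):SW a3@(5,3):SW a4@(5,4):SW
t=6: a0@(5,3):SW a1@(0,4):SW a2@(5,3):SW a3@(0,2):SW a4@(0,3):SW
t=7: a0@(0,2):SW a1@(1,3):SW a2@(0,2):SW a3@(1,1):SW a4@(1,2):SW
t=8: a0@(1,1):SW a1@(2,2):SW a2@(1,1):SW a3@(2,0):SW a4@(2,1):SW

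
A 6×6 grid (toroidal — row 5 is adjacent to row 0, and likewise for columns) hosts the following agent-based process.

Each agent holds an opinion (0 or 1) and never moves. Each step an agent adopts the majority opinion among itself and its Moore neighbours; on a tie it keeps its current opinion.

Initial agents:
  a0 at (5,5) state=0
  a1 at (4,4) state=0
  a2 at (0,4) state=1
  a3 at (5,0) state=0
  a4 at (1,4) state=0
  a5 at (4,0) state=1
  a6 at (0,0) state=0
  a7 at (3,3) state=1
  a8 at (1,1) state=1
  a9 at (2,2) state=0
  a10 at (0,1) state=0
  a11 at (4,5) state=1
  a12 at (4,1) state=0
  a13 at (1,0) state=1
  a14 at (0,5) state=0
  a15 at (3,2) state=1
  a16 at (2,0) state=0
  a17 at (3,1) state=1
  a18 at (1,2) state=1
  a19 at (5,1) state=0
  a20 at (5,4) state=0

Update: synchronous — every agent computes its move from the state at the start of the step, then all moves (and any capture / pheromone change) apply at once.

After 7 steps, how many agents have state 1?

t=1: a0@(5,5):0 a1@(4,4):0 a2@(0,4):0 a3@(5,0):0 a4@(1,4):0 a5@(4,0):0 a6@(0,0):0 a7@(3,3):1 a8@(1,1):0 a9@(2,2):1 a10@(0,1):0 a11@(4,5):0 a12@(4,1):0 a13@(1,0):0 a14@(0,5):0 a15@(3,2):1 a16@(2,0):1 a17@(3,1):1 a18@(1,2):1 a19@(5,1):0 a20@(5,4):0
t=2: (unchanged — steady state)

6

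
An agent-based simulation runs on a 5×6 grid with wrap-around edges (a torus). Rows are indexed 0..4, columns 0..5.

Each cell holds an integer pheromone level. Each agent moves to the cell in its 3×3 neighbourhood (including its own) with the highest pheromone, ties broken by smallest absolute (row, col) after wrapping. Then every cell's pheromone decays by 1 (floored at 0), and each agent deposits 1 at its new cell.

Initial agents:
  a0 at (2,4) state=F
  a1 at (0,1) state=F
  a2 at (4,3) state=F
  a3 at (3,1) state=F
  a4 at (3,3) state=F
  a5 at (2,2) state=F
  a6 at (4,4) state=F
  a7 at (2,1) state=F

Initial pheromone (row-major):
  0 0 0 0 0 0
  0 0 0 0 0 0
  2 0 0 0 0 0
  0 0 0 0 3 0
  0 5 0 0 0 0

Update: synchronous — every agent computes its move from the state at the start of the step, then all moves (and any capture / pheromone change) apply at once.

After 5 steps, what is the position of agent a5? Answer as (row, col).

(2, 0)

t=1: a0@(3,4) a1@(4,1) a2@(3,4) a3@(4,1) a4@(3,4) a5@(1,1) a6@(3,4) a7@(2,0) | pheromone: 0 0 0 0 0 0 / 0 1 0 0 0 0 / 2 0 0 0 0 0 / 0 0 0 0 6 0 / 0 6 0 0 0 0
t=2: a0@(3,4) a1@(4,1) a2@(3,4) a3@(4,1) a4@(3,4) a5@(2,0) a6@(3,4) a7@(2,0) | pheromone: 0 0 0 0 0 0 / 0 0 0 0 0 0 / 3 0 0 0 0 0 / 0 0 0 0 9 0 / 0 7 0 0 0 0
t=3: a0@(3,4) a1@(4,1) a2@(3,4) a3@(4,1) a4@(3,4) a5@(2,0) a6@(3,4) a7@(2,0) | pheromone: 0 0 0 0 0 0 / 0 0 0 0 0 0 / 4 0 0 0 0 0 / 0 0 0 0 12 0 / 0 8 0 0 0 0
t=4: a0@(3,4) a1@(4,1) a2@(3,4) a3@(4,1) a4@(3,4) a5@(2,0) a6@(3,4) a7@(2,0) | pheromone: 0 0 0 0 0 0 / 0 0 0 0 0 0 / 5 0 0 0 0 0 / 0 0 0 0 15 0 / 0 9 0 0 0 0
t=5: a0@(3,4) a1@(4,1) a2@(3,4) a3@(4,1) a4@(3,4) a5@(2,0) a6@(3,4) a7@(2,0) | pheromone: 0 0 0 0 0 0 / 0 0 0 0 0 0 / 6 0 0 0 0 0 / 0 0 0 0 18 0 / 0 10 0 0 0 0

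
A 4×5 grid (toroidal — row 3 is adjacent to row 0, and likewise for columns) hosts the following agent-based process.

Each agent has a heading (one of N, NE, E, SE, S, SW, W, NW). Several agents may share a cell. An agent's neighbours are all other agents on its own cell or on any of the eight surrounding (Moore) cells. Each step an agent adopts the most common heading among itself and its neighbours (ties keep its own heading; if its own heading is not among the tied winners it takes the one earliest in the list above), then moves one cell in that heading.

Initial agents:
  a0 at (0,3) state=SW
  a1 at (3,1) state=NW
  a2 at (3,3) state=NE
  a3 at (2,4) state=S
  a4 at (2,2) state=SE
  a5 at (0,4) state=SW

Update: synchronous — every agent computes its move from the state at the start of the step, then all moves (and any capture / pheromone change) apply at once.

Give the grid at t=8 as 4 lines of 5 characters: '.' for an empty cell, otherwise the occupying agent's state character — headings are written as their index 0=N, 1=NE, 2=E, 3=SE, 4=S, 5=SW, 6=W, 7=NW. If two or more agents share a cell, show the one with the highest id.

55...
.....
3...4
5..7.

t=1: a0@(1,2):SW a1@(2,0):NW a2@(0,2):SW a3@(3,4):S a4@(3,3):SE a5@(1,3):SW
t=2: a0@(2,1):SW a1@(1,4):NW a2@(1,1):SW a3@(0,4):S a4@(0,4):SE a5@(2,2):SW
t=3: a0@(3,0):SW a1@(0,3):NW a2@(2,0):SW a3@(1,4):S a4@(1,0):SE a5@(3,1):SW
t=4: a0@(0,4):SW a1@(3,2):NW a2@(3,4):SW a3@(2,4):S a4@(2,1):SE a5@(0,0):SW
t=5: a0@(1,3):SW a1@(2,1):NW a2@(0,3):SW a3@(3,4):S a4@(3,2):SE a5@(1,4):SW
t=6: a0@(2,2):SW a1@(1,0):NW a2@(1,2):SW a3@(0,4):S a4@(0,3):SE a5@(2,3):SW
t=7: a0@(3,1):SW a1@(0,4):NW a2@(2,1):SW a3@(1,4):S a4@(1,4):SE a5@(3,2):SW
t=8: a0@(0,0):SW a1@(3,3):NW a2@(3,0):SW a3@(2,4):S a4@(2,0):SE a5@(0,1):SW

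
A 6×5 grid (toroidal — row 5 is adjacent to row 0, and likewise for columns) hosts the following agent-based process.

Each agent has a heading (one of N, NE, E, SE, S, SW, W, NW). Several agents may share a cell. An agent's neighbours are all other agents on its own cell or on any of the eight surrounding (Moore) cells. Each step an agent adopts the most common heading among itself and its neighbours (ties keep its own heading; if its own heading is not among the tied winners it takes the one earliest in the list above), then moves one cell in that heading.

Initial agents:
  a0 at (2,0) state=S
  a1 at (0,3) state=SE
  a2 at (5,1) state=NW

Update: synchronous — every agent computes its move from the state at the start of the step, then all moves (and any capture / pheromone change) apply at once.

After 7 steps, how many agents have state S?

1

t=1: a0@(3,0):S a1@(1,4):SE a2@(4,0):NW
t=2: a0@(4,0):S a1@(2,0):SE a2@(3,4):NW
t=3: a0@(5,0):S a1@(3,1):SE a2@(2,3):NW
t=4: a0@(0,0):S a1@(4,2):SE a2@(1,2):NW
t=5: a0@(1,0):S a1@(5,3):SE a2@(0,1):NW
t=6: a0@(2,0):S a1@(0,4):SE a2@(5,0):NW
t=7: a0@(3,0):S a1@(1,0):SE a2@(4,4):NW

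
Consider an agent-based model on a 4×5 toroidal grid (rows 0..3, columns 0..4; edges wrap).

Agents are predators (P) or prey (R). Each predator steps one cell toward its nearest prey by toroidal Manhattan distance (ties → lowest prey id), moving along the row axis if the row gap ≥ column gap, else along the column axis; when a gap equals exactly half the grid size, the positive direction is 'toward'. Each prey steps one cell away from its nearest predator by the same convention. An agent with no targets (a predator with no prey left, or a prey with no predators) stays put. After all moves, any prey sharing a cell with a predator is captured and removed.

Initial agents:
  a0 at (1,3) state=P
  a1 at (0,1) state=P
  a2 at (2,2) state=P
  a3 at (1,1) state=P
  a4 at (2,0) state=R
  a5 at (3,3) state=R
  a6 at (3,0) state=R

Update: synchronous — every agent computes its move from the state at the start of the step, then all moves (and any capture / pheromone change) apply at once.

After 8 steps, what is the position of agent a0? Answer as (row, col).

(2, 4)

t=1: a0@(2,3):P a1@(3,1):P a2@(2,1):P a3@(2,1):P a4@(2,4):R a6@(2,0):R
t=2: a0@(2,4):P a1@(2,1):P a2@(2,0):P a3@(2,0):P
t=3: (unchanged — steady state)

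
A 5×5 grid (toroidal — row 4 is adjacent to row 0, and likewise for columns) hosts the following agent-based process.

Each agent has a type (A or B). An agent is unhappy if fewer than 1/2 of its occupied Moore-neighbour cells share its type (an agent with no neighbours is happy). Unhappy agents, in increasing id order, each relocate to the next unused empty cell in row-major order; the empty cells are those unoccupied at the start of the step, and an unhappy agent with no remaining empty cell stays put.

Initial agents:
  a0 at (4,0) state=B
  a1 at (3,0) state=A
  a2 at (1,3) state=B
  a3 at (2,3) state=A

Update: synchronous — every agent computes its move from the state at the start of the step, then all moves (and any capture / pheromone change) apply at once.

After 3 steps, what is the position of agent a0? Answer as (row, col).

t=1: a0@(0,0):B a1@(0,1):A a2@(0,2):B a3@(0,3):A
t=2: a0@(0,4):B a1@(1,0):A a2@(1,1):B a3@(1,2):A
t=3: a0@(0,0):B a1@(0,1):A a2@(0,2):B a3@(0,3):A

(0, 0)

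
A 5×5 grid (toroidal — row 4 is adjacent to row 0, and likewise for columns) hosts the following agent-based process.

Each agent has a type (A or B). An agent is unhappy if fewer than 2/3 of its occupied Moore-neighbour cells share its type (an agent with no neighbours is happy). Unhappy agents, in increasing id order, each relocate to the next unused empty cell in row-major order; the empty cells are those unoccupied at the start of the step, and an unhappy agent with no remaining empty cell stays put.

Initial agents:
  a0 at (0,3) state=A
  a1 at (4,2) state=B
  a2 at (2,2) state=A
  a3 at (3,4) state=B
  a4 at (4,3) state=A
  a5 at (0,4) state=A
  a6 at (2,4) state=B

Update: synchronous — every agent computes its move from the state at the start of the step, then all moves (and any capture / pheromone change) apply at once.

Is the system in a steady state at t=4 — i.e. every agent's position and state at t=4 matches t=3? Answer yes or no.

yes

t=1: a0@(0,3):A a1@(0,0):B a2@(2,2):A a3@(0,1):B a4@(0,2):A a5@(0,4):A a6@(2,4):B
t=2: a0@(0,3):A a1@(1,0):B a2@(2,2):A a3@(1,1):B a4@(1,2):A a5@(1,3):A a6@(2,4):B
t=3: a0@(0,3):A a1@(1,0):B a2@(2,2):A a3@(0,0):B a4@(1,2):A a5@(1,3):A a6@(0,1):B
t=4: (unchanged — steady state)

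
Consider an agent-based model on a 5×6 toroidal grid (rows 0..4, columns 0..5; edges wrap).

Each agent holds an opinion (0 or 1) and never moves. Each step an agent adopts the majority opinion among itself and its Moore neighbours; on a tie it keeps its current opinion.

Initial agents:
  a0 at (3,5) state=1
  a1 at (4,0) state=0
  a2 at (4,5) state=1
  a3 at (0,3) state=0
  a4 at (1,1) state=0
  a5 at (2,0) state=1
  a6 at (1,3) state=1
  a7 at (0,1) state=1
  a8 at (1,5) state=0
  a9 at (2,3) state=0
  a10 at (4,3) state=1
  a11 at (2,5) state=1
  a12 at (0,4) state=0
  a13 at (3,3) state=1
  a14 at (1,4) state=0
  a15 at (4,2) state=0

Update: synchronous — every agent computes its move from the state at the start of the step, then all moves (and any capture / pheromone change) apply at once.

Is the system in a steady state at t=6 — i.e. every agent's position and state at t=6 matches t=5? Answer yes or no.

t=1: a0@(3,5):1 a1@(4,0):1 a2@(4,5):1 a3@(0,3):0 a4@(1,1):1 a5@(2,0):1 a6@(1,3):0 a7@(0,1):0 a8@(1,5):0 a9@(2,3):0 a10@(4,3):0 a11@(2,5):1 a12@(0,4):0 a13@(3,3):1 a14@(1,4):0 a15@(4,2):1
t=2: a0@(3,5):1 a1@(4,0):1 a2@(4,5):1 a3@(0,3):0 a4@(1,1):1 a5@(2,0):1 a6@(1,3):0 a7@(0,1):1 a8@(1,5):0 a9@(2,3):0 a10@(4,3):0 a11@(2,5):1 a12@(0,4):0 a13@(3,3):1 a14@(1,4):0 a15@(4,2):0
t=3: a0@(3,5):1 a1@(4,0):1 a2@(4,5):1 a3@(0,3):0 a4@(1,1):1 a5@(2,0):1 a6@(1,3):0 a7@(0,1):1 a8@(1,5):0 a9@(2,3):0 a10@(4,3):0 a11@(2,5):1 a12@(0,4):0 a13@(3,3):0 a14@(1,4):0 a15@(4,2):0
t=4: (unchanged — steady state)

yes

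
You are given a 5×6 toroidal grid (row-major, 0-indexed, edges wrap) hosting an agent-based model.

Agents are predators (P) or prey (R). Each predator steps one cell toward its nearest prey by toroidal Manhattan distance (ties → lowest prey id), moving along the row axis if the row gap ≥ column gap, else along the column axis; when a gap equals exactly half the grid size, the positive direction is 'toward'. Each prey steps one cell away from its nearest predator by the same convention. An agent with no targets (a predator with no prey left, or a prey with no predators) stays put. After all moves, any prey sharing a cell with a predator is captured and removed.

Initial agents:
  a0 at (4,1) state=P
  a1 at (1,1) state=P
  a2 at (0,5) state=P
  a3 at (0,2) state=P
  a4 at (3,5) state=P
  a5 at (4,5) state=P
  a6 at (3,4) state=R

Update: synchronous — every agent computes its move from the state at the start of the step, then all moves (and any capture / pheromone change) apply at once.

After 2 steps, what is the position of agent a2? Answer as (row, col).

t=1: a0@(4,2):P a1@(1,2):P a2@(4,5):P a3@(4,2):P a4@(3,4):P a5@(3,5):P a6@(3,3):R
t=2: a0@(3,2):P a1@(2,2):P a2@(4,4):P a3@(3,2):P a4@(3,3):P a5@(3,4):P

(4, 4)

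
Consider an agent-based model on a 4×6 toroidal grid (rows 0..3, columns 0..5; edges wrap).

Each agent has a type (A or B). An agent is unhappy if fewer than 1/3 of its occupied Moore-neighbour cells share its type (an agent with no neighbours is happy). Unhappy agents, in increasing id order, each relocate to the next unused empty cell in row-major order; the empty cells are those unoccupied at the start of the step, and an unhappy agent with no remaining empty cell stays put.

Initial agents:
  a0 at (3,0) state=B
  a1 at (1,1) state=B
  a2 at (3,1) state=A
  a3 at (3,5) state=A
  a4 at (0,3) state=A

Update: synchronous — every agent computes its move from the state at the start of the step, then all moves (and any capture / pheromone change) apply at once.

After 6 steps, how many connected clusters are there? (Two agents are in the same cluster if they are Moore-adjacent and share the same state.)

t=1: a0@(0,0):B a1@(1,1):B a2@(0,1):A a3@(0,2):A a4@(0,3):A
t=2: (unchanged — steady state)

2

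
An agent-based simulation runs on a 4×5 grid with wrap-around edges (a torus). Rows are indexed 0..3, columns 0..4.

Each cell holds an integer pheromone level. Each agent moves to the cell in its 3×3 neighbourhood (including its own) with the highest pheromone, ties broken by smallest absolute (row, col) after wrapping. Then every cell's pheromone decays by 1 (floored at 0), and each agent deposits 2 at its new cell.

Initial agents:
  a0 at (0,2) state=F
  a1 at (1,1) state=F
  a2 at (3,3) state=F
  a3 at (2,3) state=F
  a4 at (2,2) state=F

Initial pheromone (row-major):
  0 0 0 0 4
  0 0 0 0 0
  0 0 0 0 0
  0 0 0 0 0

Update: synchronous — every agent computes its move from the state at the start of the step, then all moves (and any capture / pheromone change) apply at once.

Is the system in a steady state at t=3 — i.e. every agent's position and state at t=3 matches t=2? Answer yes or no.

no

t=1: a0@(0,1) a1@(0,0) a2@(0,4) a3@(1,2) a4@(1,1) | pheromone: 2 2 0 0 5 / 0 2 2 0 0 / 0 0 0 0 0 / 0 0 0 0 0
t=2: a0@(0,0) a1@(0,4) a2@(0,4) a3@(0,1) a4@(0,0) | pheromone: 5 3 0 0 8 / 0 1 1 0 0 / 0 0 0 0 0 / 0 0 0 0 0
t=3: a0@(0,4) a1@(0,4) a2@(0,4) a3@(0,0) a4@(0,4) | pheromone: 6 2 0 0 15 / 0 0 0 0 0 / 0 0 0 0 0 / 0 0 0 0 0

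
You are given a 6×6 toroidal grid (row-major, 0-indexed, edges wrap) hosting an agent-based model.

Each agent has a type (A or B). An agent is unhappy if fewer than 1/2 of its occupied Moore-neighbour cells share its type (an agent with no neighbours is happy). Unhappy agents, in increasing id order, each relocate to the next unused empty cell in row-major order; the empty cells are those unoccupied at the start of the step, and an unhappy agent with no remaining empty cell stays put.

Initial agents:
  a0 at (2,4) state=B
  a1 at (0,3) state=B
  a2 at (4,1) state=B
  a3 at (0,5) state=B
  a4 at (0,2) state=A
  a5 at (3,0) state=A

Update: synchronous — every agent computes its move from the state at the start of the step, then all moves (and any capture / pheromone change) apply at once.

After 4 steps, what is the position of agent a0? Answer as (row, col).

t=1: a0@(2,4):B a1@(0,0):B a2@(0,1):B a3@(0,5):B a4@(0,4):A a5@(1,0):A
t=2: a0@(2,4):B a1@(0,0):B a2@(0,1):B a3@(0,2):B a4@(0,3):A a5@(1,1):A
t=3: a0@(2,4):B a1@(0,0):B a2@(0,1):B a3@(0,4):B a4@(0,5):A a5@(1,0):A
t=4: a0@(2,4):B a1@(0,2):B a2@(0,1):B a3@(0,3):B a4@(1,1):A a5@(1,2):A

(2, 4)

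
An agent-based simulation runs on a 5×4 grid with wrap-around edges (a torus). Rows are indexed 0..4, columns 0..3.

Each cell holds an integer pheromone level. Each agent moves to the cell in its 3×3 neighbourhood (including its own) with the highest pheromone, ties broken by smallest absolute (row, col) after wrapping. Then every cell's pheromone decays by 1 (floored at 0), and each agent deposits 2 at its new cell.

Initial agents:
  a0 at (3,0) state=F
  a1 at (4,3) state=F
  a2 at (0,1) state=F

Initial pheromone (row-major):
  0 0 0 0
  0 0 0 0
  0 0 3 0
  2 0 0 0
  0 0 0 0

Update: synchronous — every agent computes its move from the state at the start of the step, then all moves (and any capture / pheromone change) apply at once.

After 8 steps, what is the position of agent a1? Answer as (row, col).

t=1: a0@(3,0) a1@(3,0) a2@(0,0) | pheromone: 2 0 0 0 / 0 0 0 0 / 0 0 2 0 / 5 0 0 0 / 0 0 0 0
t=2: a0@(3,0) a1@(3,0) a2@(0,0) | pheromone: 3 0 0 0 / 0 0 0 0 / 0 0 1 0 / 8 0 0 0 / 0 0 0 0
t=3: a0@(3,0) a1@(3,0) a2@(0,0) | pheromone: 4 0 0 0 / 0 0 0 0 / 0 0 0 0 / 11 0 0 0 / 0 0 0 0
t=4: a0@(3,0) a1@(3,0) a2@(0,0) | pheromone: 5 0 0 0 / 0 0 0 0 / 0 0 0 0 / 14 0 0 0 / 0 0 0 0
t=5: a0@(3,0) a1@(3,0) a2@(0,0) | pheromone: 6 0 0 0 / 0 0 0 0 / 0 0 0 0 / 17 0 0 0 / 0 0 0 0
t=6: a0@(3,0) a1@(3,0) a2@(0,0) | pheromone: 7 0 0 0 / 0 0 0 0 / 0 0 0 0 / 20 0 0 0 / 0 0 0 0
t=7: a0@(3,0) a1@(3,0) a2@(0,0) | pheromone: 8 0 0 0 / 0 0 0 0 / 0 0 0 0 / 23 0 0 0 / 0 0 0 0
t=8: a0@(3,0) a1@(3,0) a2@(0,0) | pheromone: 9 0 0 0 / 0 0 0 0 / 0 0 0 0 / 26 0 0 0 / 0 0 0 0

(3, 0)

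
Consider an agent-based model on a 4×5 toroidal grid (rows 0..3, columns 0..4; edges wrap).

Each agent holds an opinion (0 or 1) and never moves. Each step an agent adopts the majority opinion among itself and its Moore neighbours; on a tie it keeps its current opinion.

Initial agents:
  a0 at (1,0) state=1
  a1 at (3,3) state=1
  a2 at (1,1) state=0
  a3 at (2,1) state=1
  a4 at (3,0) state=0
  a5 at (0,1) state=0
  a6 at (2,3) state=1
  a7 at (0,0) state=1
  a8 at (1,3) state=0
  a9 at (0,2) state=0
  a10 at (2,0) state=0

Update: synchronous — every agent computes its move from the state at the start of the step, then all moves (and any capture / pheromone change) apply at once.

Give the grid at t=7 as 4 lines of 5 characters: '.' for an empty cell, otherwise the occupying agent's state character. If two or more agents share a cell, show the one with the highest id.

t=1: a0@(1,0):1 a1@(3,3):1 a2@(1,1):0 a3@(2,1):0 a4@(3,0):0 a5@(0,1):0 a6@(2,3):1 a7@(0,0):0 a8@(1,3):0 a9@(0,2):0 a10@(2,0):0
t=2: a0@(1,0):0 a1@(3,3):1 a2@(1,1):0 a3@(2,1):0 a4@(3,0):0 a5@(0,1):0 a6@(2,3):1 a7@(0,0):0 a8@(1,3):0 a9@(0,2):0 a10@(2,0):0
t=3: (unchanged — steady state)

000..
00.0.
00.1.
0..1.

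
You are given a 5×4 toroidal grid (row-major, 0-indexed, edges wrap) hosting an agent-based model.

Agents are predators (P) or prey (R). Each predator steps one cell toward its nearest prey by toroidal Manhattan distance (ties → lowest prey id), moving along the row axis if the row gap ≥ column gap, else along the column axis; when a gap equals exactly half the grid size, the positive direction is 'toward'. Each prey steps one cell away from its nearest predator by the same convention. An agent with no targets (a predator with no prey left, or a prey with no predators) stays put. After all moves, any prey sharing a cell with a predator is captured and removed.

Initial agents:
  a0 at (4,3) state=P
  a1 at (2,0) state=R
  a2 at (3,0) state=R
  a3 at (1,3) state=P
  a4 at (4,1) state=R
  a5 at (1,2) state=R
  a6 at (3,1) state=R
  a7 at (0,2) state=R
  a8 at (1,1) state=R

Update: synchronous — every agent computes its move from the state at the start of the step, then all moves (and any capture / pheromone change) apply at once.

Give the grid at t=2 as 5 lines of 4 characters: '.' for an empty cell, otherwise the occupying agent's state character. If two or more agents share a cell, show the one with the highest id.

R...
RP.R
....
PR..
....

t=1: a0@(3,3):P a1@(3,0):R a2@(2,0):R a3@(1,2):P a4@(4,0):R a5@(1,1):R a6@(3,0):R a8@(1,0):R
t=2: a0@(3,0):P a1@(3,1):R a2@(1,0):R a3@(1,1):P a4@(0,0):R a5@(1,0):R a6@(3,1):R a8@(1,3):R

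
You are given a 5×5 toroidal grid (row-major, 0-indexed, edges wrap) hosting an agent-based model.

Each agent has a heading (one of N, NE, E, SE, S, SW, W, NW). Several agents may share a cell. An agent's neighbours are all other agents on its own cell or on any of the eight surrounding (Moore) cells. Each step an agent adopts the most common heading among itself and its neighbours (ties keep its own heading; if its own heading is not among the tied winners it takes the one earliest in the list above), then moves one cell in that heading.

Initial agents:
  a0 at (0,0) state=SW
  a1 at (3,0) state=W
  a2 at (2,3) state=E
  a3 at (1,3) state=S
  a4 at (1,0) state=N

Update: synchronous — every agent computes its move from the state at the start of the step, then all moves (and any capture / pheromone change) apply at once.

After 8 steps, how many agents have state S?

t=1: a0@(1,4):SW a1@(3,4):W a2@(2,4):E a3@(2,3):S a4@(0,0):N
t=2: a0@(2,3):SW a1@(3,3):W a2@(2,0):E a3@(3,3):S a4@(4,0):N
t=3: a0@(3,2):SW a1@(3,2):W a2@(2,1):E a3@(4,3):S a4@(3,0):N
t=4: a0@(4,1):SW a1@(3,1):W a2@(2,2):E a3@(0,3):S a4@(2,0):N
t=5: a0@(0,0):SW a1@(3,0):W a2@(2,3):E a3@(1,3):S a4@(1,0):N
t=6: a0@(1,4):SW a1@(3,4):W a2@(2,4):E a3@(2,3):S a4@(0,0):N
t=7: a0@(2,3):SW a1@(3,3):W a2@(2,0):E a3@(3,3):S a4@(4,0):N
t=8: a0@(3,2):SW a1@(3,2):W a2@(2,1):E a3@(4,3):S a4@(3,0):N

1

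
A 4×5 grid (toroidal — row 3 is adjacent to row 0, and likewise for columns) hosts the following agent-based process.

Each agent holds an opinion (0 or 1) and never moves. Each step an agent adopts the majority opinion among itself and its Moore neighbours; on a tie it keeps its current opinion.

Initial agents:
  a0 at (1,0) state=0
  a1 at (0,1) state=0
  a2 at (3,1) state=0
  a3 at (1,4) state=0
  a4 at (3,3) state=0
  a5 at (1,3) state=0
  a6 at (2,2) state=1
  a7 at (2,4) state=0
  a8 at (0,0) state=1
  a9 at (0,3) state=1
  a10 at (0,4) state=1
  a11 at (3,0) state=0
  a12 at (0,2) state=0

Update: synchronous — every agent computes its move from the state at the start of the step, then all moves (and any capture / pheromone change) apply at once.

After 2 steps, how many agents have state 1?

t=1: a0@(1,0):0 a1@(0,1):0 a2@(3,1):0 a3@(1,4):0 a4@(3,3):0 a5@(1,3):0 a6@(2,2):0 a7@(2,4):0 a8@(0,0):0 a9@(0,3):0 a10@(0,4):0 a11@(3,0):0 a12@(0,2):0
t=2: (unchanged — steady state)

0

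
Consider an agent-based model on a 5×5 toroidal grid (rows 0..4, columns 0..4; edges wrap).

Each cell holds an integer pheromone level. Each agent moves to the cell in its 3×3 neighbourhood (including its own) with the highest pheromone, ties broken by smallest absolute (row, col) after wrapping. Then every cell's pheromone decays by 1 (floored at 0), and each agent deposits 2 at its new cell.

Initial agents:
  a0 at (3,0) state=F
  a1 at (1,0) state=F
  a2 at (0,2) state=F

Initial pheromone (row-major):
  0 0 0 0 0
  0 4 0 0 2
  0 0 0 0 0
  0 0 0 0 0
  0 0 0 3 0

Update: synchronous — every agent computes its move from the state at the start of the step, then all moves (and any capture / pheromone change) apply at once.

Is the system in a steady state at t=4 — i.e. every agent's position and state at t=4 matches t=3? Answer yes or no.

t=1: a0@(2,0) a1@(1,1) a2@(1,1) | pheromone: 0 0 0 0 0 / 0 7 0 0 1 / 2 0 0 0 0 / 0 0 0 0 0 / 0 0 0 2 0
t=2: a0@(1,1) a1@(1,1) a2@(1,1) | pheromone: 0 0 0 0 0 / 0 12 0 0 0 / 1 0 0 0 0 / 0 0 0 0 0 / 0 0 0 1 0
t=3: a0@(1,1) a1@(1,1) a2@(1,1) | pheromone: 0 0 0 0 0 / 0 17 0 0 0 / 0 0 0 0 0 / 0 0 0 0 0 / 0 0 0 0 0
t=4: a0@(1,1) a1@(1,1) a2@(1,1) | pheromone: 0 0 0 0 0 / 0 22 0 0 0 / 0 0 0 0 0 / 0 0 0 0 0 / 0 0 0 0 0

yes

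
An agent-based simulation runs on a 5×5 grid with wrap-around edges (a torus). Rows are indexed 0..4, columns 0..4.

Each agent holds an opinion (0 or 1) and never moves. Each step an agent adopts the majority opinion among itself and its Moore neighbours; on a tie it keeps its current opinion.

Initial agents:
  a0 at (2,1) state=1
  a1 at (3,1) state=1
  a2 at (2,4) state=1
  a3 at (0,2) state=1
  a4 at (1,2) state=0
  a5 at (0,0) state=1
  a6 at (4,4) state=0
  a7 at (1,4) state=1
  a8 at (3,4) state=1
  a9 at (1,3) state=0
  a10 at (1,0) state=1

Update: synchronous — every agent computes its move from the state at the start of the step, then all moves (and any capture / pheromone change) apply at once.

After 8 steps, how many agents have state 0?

2

t=1: a0@(2,1):1 a1@(3,1):1 a2@(2,4):1 a3@(0,2):0 a4@(1,2):0 a5@(0,0):1 a6@(4,4):1 a7@(1,4):1 a8@(3,4):1 a9@(1,3):1 a10@(1,0):1
t=2: (unchanged — steady state)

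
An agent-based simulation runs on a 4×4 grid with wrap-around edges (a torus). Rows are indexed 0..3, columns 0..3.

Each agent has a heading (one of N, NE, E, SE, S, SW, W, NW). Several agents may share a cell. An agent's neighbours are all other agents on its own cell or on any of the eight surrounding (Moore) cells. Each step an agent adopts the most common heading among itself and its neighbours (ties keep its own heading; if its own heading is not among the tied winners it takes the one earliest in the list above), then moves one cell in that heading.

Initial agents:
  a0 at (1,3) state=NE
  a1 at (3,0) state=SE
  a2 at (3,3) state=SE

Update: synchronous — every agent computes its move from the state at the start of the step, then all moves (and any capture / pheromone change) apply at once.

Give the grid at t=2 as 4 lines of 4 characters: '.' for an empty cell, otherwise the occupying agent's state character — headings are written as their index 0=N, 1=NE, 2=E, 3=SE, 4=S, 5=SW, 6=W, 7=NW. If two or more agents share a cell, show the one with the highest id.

t=1: a0@(0,0):NE a1@(0,1):SE a2@(0,0):SE
t=2: a0@(1,1):SE a1@(1,2):SE a2@(1,1):SE

....
.33.
....
....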